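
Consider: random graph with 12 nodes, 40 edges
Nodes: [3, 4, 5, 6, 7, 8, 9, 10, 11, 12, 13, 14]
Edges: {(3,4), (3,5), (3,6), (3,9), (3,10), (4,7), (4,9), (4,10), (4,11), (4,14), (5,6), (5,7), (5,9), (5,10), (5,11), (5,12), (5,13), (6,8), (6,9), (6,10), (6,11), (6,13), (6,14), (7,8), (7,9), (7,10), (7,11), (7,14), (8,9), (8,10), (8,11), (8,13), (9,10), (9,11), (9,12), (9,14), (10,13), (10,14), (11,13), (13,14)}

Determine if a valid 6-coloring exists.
Yes, G is 6-colorable

A valid 6-coloring: color 1: [9, 13]; color 2: [10, 11, 12]; color 3: [4, 5, 8]; color 4: [6, 7]; color 5: [3, 14].
(χ(G) = 5 ≤ 6.)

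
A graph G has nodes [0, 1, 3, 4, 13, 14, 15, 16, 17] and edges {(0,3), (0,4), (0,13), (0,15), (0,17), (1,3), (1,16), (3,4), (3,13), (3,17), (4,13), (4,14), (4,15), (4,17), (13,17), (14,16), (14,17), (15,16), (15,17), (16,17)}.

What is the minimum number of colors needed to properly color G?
Clique number ω(G) = 5 (lower bound: χ ≥ ω).
The clique on [0, 3, 4, 13, 17] has size 5, forcing χ ≥ 5, and the coloring below uses 5 colors, so χ(G) = 5.
A valid 5-coloring: color 1: [1, 17]; color 2: [4, 16]; color 3: [0, 14]; color 4: [3, 15]; color 5: [13].

χ(G) = 5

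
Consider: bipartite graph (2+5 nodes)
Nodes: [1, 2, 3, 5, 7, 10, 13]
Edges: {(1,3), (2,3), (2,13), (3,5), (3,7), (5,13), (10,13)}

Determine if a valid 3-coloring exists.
Yes, G is 3-colorable

A valid 3-coloring: color 1: [3, 13]; color 2: [1, 2, 5, 7, 10].
(χ(G) = 2 ≤ 3.)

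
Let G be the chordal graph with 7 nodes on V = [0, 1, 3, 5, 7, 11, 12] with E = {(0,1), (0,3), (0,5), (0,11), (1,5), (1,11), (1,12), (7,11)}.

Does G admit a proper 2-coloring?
No, G is not 2-colorable

The clique on vertices [0, 1, 11] has size 3 > 2, so it alone needs 3 colors.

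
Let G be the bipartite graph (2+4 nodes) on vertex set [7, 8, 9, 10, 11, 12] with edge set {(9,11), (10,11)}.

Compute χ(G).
Clique number ω(G) = 2 (lower bound: χ ≥ ω).
The graph is bipartite (no odd cycle), so 2 colors suffice: χ(G) = 2.
A valid 2-coloring: color 1: [7, 8, 11, 12]; color 2: [9, 10].

χ(G) = 2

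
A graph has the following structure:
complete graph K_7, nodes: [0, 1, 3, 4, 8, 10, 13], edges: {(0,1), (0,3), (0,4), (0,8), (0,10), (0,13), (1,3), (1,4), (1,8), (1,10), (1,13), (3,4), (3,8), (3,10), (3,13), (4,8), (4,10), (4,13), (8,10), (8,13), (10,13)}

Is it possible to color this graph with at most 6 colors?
No, G is not 6-colorable

The clique on vertices [0, 1, 3, 4, 8, 10, 13] has size 7 > 6, so it alone needs 7 colors.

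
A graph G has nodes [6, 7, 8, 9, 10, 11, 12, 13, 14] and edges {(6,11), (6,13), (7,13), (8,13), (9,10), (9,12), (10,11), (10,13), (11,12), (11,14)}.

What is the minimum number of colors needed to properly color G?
χ(G) = 2

Clique number ω(G) = 2 (lower bound: χ ≥ ω).
The graph is bipartite (no odd cycle), so 2 colors suffice: χ(G) = 2.
A valid 2-coloring: color 1: [9, 11, 13]; color 2: [6, 7, 8, 10, 12, 14].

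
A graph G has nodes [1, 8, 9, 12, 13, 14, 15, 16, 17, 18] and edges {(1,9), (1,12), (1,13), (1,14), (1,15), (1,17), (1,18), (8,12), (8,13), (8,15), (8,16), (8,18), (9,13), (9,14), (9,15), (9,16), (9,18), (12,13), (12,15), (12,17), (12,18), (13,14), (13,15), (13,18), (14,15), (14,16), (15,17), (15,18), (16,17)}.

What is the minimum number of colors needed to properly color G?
χ(G) = 5

Clique number ω(G) = 5 (lower bound: χ ≥ ω).
The clique on [8, 12, 13, 15, 18] has size 5, forcing χ ≥ 5, and the coloring below uses 5 colors, so χ(G) = 5.
A valid 5-coloring: color 1: [15, 16]; color 2: [13, 17]; color 3: [1, 8]; color 4: [9, 12]; color 5: [14, 18].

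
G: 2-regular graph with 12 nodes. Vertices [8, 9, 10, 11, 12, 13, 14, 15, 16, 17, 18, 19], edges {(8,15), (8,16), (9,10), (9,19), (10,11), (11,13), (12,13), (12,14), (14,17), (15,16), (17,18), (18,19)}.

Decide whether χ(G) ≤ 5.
A valid 5-coloring: color 1: [10, 13, 15, 17, 19]; color 2: [8, 9, 11, 14, 18]; color 3: [12, 16].
(χ(G) = 3 ≤ 5.)

Yes, G is 5-colorable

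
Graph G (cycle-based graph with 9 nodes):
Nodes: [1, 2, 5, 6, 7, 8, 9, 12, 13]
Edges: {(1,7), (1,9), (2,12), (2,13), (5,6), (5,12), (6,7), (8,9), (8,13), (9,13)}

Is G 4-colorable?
A valid 4-coloring: color 1: [2, 5, 7, 9]; color 2: [1, 6, 12, 13]; color 3: [8].
(χ(G) = 3 ≤ 4.)

Yes, G is 4-colorable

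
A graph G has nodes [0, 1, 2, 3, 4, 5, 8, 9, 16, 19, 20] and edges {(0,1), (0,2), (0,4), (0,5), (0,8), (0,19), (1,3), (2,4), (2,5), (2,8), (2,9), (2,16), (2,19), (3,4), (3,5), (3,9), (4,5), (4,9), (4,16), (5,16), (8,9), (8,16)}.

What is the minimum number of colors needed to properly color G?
Clique number ω(G) = 4 (lower bound: χ ≥ ω).
The clique on [0, 2, 4, 5] has size 4, forcing χ ≥ 4, and the coloring below uses 4 colors, so χ(G) = 4.
A valid 4-coloring: color 1: [2, 3, 20]; color 2: [0, 9, 16]; color 3: [1, 4, 8, 19]; color 4: [5].

χ(G) = 4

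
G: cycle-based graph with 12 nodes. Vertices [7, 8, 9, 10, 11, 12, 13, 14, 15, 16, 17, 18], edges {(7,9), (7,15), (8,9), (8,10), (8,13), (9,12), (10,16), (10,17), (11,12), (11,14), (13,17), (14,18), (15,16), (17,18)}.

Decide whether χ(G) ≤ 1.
Edge (7,9) forces its endpoints to differ, so 1 color is not enough.

No, G is not 1-colorable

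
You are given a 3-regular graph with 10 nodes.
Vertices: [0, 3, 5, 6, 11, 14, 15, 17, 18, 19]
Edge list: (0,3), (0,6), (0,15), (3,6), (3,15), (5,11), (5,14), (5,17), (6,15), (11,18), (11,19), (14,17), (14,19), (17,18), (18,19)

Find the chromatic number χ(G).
Clique number ω(G) = 4 (lower bound: χ ≥ ω).
The clique on [0, 3, 6, 15] has size 4, forcing χ ≥ 4, and the coloring below uses 4 colors, so χ(G) = 4.
A valid 4-coloring: color 1: [5, 6, 19]; color 2: [11, 15, 17]; color 3: [0, 14, 18]; color 4: [3].

χ(G) = 4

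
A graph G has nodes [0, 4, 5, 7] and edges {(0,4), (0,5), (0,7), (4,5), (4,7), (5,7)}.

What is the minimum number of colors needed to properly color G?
Clique number ω(G) = 4 (lower bound: χ ≥ ω).
The clique on [0, 4, 5, 7] has size 4, forcing χ ≥ 4, and the coloring below uses 4 colors, so χ(G) = 4.
A valid 4-coloring: color 1: [7]; color 2: [0]; color 3: [5]; color 4: [4].

χ(G) = 4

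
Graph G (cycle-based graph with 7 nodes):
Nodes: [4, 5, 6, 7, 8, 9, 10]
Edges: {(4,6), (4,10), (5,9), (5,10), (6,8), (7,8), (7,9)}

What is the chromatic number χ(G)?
χ(G) = 3

Clique number ω(G) = 2 (lower bound: χ ≥ ω).
Odd cycle [8, 7, 9, 5, 10, 4, 6] needs 3 colors (χ ≥ 3).
The coloring below uses 3 colors, so χ(G) = 3.
A valid 3-coloring: color 1: [4, 8, 9]; color 2: [5, 6, 7]; color 3: [10].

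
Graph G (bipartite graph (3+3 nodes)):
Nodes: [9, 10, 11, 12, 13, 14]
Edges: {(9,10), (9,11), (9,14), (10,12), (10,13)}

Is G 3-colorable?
A valid 3-coloring: color 1: [9, 12, 13]; color 2: [10, 11, 14].
(χ(G) = 2 ≤ 3.)

Yes, G is 3-colorable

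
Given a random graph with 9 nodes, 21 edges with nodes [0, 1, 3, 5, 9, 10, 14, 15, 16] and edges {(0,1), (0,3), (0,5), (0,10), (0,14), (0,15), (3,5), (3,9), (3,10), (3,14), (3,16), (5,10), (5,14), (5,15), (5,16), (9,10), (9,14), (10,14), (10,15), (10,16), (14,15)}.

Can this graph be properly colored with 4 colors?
The clique on vertices [0, 3, 5, 10, 14] has size 5 > 4, so it alone needs 5 colors.

No, G is not 4-colorable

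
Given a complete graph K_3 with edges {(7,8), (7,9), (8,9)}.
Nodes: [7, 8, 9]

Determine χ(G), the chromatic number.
Clique number ω(G) = 3 (lower bound: χ ≥ ω).
The clique on [7, 8, 9] has size 3, forcing χ ≥ 3, and the coloring below uses 3 colors, so χ(G) = 3.
A valid 3-coloring: color 1: [9]; color 2: [8]; color 3: [7].

χ(G) = 3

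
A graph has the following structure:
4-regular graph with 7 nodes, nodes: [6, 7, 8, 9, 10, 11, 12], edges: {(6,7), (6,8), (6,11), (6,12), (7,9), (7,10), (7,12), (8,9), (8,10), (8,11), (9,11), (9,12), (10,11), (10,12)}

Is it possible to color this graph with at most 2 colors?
The clique on vertices [8, 9, 11] has size 3 > 2, so it alone needs 3 colors.

No, G is not 2-colorable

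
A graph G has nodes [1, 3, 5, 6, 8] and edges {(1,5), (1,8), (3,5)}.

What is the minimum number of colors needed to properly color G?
χ(G) = 2

Clique number ω(G) = 2 (lower bound: χ ≥ ω).
The graph is bipartite (no odd cycle), so 2 colors suffice: χ(G) = 2.
A valid 2-coloring: color 1: [1, 3, 6]; color 2: [5, 8].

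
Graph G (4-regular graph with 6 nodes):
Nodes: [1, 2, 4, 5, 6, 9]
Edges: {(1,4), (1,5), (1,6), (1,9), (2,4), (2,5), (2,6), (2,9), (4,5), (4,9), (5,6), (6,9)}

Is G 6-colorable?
A valid 6-coloring: color 1: [4, 6]; color 2: [1, 2]; color 3: [5, 9].
(χ(G) = 3 ≤ 6.)

Yes, G is 6-colorable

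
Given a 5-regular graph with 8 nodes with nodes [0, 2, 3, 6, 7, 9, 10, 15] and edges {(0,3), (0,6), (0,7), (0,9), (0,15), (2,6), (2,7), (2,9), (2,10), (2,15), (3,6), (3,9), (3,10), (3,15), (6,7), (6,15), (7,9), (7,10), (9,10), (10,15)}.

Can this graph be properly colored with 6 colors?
A valid 6-coloring: color 1: [9, 15]; color 2: [6, 10]; color 3: [3, 7]; color 4: [0, 2].
(χ(G) = 4 ≤ 6.)

Yes, G is 6-colorable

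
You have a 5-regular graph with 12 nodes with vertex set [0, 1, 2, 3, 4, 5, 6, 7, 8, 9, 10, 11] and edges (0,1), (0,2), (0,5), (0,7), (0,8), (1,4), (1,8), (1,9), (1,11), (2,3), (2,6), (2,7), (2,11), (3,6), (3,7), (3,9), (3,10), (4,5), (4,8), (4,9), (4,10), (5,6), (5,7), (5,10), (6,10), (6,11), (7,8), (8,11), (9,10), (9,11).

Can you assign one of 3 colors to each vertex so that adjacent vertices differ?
No, G is not 3-colorable

Odd cycle [5, 4, 9, 3, 6] needs 3 colors (χ ≥ 3).
Vertex 10 is adjacent to every vertex of [3, 4, 5, 6, 9], which already need 3 colors among themselves, so 10 needs a new color (χ ≥ 4).
Hence χ(G) ≥ 4 > 3, so no proper 3-coloring exists.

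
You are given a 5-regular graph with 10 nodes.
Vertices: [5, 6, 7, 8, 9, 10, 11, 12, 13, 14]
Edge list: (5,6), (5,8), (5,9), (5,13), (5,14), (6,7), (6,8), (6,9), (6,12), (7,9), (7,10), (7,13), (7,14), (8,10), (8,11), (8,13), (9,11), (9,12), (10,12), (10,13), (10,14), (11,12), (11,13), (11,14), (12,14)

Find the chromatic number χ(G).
Clique number ω(G) = 3 (lower bound: χ ≥ ω).
Suppose a proper 3-coloring c exists. The clique [5, 6, 8] takes 3 distinct colors; by symmetry let c(5) = 1, c(6) = 2, c(8) = 3.
- Vertex 9: neighbors [5, 6] already have colors [1, 2] ⇒ c(9) = 3.
- Vertex 7: neighbors [6, 9] already have colors [2, 3] ⇒ c(7) = 1.
- Vertex 10: neighbors [7, 8] already have colors [1, 3] ⇒ c(10) = 2.
- Vertex 13: neighbors [5, 10, 8] already have colors [1, 2, 3] — all 3 colors blocked. Contradiction.
The forced assignments end in a contradiction, so G has no proper 3-coloring (χ ≥ 4).
The coloring below uses 4 colors, so χ(G) = 4.
A valid 4-coloring: color 1: [6, 13, 14]; color 2: [7, 8, 12]; color 3: [5, 10, 11]; color 4: [9].

χ(G) = 4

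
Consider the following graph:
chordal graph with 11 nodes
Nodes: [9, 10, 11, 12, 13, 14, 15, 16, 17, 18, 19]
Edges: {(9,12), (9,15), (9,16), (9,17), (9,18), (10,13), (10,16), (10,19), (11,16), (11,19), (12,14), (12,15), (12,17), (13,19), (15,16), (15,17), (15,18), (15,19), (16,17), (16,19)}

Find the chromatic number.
χ(G) = 4

Clique number ω(G) = 4 (lower bound: χ ≥ ω).
The clique on [9, 15, 16, 17] has size 4, forcing χ ≥ 4, and the coloring below uses 4 colors, so χ(G) = 4.
A valid 4-coloring: color 1: [10, 11, 14, 15]; color 2: [12, 13, 16, 18]; color 3: [9, 19]; color 4: [17].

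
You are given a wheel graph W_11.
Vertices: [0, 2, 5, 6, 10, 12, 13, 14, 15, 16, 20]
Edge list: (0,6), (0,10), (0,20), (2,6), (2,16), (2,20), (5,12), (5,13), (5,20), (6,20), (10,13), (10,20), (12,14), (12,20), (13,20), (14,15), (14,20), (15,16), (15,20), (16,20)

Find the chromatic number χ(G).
Clique number ω(G) = 3 (lower bound: χ ≥ ω).
The clique on [0, 10, 20] has size 3, forcing χ ≥ 3, and the coloring below uses 3 colors, so χ(G) = 3.
A valid 3-coloring: color 1: [20]; color 2: [5, 6, 10, 14, 16]; color 3: [0, 2, 12, 13, 15].

χ(G) = 3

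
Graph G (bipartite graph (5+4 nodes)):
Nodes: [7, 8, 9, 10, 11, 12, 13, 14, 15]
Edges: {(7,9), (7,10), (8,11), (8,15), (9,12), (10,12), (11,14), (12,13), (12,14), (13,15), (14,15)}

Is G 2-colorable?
Yes, G is 2-colorable

A valid 2-coloring: color 1: [7, 11, 12, 15]; color 2: [8, 9, 10, 13, 14].
(χ(G) = 2 ≤ 2.)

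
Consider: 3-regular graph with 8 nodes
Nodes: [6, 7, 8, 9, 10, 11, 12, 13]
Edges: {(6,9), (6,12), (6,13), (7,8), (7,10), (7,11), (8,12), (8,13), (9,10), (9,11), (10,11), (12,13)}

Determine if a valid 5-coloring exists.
Yes, G is 5-colorable

A valid 5-coloring: color 1: [6, 8, 10]; color 2: [7, 9, 13]; color 3: [11, 12].
(χ(G) = 3 ≤ 5.)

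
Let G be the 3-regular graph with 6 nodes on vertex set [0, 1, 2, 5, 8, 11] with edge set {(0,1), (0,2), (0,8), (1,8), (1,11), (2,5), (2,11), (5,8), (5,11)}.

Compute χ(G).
χ(G) = 3

Clique number ω(G) = 3 (lower bound: χ ≥ ω).
The clique on [0, 1, 8] has size 3, forcing χ ≥ 3, and the coloring below uses 3 colors, so χ(G) = 3.
A valid 3-coloring: color 1: [0, 5]; color 2: [8, 11]; color 3: [1, 2].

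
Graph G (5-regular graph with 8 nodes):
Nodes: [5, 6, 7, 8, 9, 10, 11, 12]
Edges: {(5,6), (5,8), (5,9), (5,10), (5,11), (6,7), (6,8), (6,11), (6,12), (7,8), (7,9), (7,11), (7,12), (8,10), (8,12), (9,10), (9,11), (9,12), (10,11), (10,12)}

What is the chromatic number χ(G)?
Clique number ω(G) = 4 (lower bound: χ ≥ ω).
The clique on [6, 7, 8, 12] has size 4, forcing χ ≥ 4, and the coloring below uses 4 colors, so χ(G) = 4.
A valid 4-coloring: color 1: [5, 7]; color 2: [6, 10]; color 3: [11, 12]; color 4: [8, 9].

χ(G) = 4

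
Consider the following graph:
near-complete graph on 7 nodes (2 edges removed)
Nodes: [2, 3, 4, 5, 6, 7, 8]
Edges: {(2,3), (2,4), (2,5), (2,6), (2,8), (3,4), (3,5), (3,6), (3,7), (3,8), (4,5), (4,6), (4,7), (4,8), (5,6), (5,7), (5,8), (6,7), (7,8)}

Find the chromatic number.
χ(G) = 5

Clique number ω(G) = 5 (lower bound: χ ≥ ω).
The clique on [2, 3, 4, 5, 8] has size 5, forcing χ ≥ 5, and the coloring below uses 5 colors, so χ(G) = 5.
A valid 5-coloring: color 1: [5]; color 2: [4]; color 3: [3]; color 4: [6, 8]; color 5: [2, 7].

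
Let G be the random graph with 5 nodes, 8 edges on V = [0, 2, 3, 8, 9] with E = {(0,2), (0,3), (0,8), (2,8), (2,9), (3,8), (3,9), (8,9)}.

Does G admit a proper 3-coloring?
A valid 3-coloring: color 1: [8]; color 2: [2, 3]; color 3: [0, 9].
(χ(G) = 3 ≤ 3.)

Yes, G is 3-colorable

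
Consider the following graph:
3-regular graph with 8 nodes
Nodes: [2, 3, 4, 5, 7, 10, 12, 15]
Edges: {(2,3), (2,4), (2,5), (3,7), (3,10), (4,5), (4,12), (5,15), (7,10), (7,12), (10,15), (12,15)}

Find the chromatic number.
χ(G) = 3

Clique number ω(G) = 3 (lower bound: χ ≥ ω).
The clique on [2, 4, 5] has size 3, forcing χ ≥ 3, and the coloring below uses 3 colors, so χ(G) = 3.
A valid 3-coloring: color 1: [5, 10, 12]; color 2: [3, 4, 15]; color 3: [2, 7].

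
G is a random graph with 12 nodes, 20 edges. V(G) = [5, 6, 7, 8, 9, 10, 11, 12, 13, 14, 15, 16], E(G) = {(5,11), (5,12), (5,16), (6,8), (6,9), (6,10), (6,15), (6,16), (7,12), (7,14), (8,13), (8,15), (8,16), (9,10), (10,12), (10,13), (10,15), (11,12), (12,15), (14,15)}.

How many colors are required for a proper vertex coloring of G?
χ(G) = 3

Clique number ω(G) = 3 (lower bound: χ ≥ ω).
The clique on [5, 11, 12] has size 3, forcing χ ≥ 3, and the coloring below uses 3 colors, so χ(G) = 3.
A valid 3-coloring: color 1: [6, 12, 13, 14]; color 2: [5, 7, 8, 10]; color 3: [9, 11, 15, 16].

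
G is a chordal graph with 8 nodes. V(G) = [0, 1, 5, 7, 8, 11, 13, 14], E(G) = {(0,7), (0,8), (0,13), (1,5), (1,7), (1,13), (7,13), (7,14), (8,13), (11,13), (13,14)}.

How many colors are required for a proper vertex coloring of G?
χ(G) = 3

Clique number ω(G) = 3 (lower bound: χ ≥ ω).
The clique on [0, 8, 13] has size 3, forcing χ ≥ 3, and the coloring below uses 3 colors, so χ(G) = 3.
A valid 3-coloring: color 1: [5, 13]; color 2: [7, 8, 11]; color 3: [0, 1, 14].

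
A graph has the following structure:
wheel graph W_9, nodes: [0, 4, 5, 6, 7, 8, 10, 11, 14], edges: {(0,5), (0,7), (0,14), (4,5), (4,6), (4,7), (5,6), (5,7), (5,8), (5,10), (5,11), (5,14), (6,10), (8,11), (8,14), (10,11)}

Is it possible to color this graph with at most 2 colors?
The clique on vertices [0, 5, 14] has size 3 > 2, so it alone needs 3 colors.

No, G is not 2-colorable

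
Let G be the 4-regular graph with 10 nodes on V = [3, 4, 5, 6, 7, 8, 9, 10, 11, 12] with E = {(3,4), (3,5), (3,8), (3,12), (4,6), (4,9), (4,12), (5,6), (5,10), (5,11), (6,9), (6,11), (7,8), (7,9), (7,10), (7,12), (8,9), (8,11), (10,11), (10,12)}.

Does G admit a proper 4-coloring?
Yes, G is 4-colorable

A valid 4-coloring: color 1: [9, 11, 12]; color 2: [4, 5, 7]; color 3: [3, 6, 10]; color 4: [8].
(χ(G) = 4 ≤ 4.)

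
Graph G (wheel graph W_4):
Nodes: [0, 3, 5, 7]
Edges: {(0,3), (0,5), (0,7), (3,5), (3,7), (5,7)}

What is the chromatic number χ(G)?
χ(G) = 4

Clique number ω(G) = 4 (lower bound: χ ≥ ω).
The clique on [0, 3, 5, 7] has size 4, forcing χ ≥ 4, and the coloring below uses 4 colors, so χ(G) = 4.
A valid 4-coloring: color 1: [7]; color 2: [0]; color 3: [5]; color 4: [3].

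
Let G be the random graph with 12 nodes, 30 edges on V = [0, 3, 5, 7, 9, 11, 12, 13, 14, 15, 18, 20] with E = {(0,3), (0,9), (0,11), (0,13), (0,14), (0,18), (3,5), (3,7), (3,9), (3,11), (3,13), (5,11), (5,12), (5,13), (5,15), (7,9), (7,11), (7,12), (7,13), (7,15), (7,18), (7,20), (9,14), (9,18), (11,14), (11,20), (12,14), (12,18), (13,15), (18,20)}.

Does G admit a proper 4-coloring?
A valid 4-coloring: color 1: [0, 5, 7]; color 2: [9, 11, 12, 13]; color 3: [3, 14, 15, 18]; color 4: [20].
(χ(G) = 4 ≤ 4.)

Yes, G is 4-colorable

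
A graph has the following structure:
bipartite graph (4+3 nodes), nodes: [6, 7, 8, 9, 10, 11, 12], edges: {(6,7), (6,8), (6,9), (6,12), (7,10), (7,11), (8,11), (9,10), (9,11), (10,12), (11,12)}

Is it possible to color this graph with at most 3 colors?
A valid 3-coloring: color 1: [6, 10, 11]; color 2: [7, 8, 9, 12].
(χ(G) = 2 ≤ 3.)

Yes, G is 3-colorable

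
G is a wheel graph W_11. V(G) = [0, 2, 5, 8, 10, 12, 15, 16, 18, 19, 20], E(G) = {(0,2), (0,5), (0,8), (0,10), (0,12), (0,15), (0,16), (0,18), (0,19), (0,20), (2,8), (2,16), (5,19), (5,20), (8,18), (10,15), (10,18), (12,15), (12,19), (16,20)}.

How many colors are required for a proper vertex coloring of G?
χ(G) = 3

Clique number ω(G) = 3 (lower bound: χ ≥ ω).
The clique on [0, 2, 16] has size 3, forcing χ ≥ 3, and the coloring below uses 3 colors, so χ(G) = 3.
A valid 3-coloring: color 1: [0]; color 2: [5, 8, 10, 12, 16]; color 3: [2, 15, 18, 19, 20].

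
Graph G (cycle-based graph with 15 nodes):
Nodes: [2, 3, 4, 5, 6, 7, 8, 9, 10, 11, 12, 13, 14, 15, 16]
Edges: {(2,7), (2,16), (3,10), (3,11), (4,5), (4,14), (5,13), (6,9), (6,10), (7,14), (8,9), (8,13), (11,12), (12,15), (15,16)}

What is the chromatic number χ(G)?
χ(G) = 3

Clique number ω(G) = 2 (lower bound: χ ≥ ω).
Odd cycle [11, 3, 10, 6, 9, 8, 13, 5, 4, 14, 7, 2, 16, 15, 12] needs 3 colors (χ ≥ 3).
The coloring below uses 3 colors, so χ(G) = 3.
A valid 3-coloring: color 1: [4, 7, 9, 10, 11, 13, 15]; color 2: [2, 3, 5, 6, 8, 12, 14]; color 3: [16].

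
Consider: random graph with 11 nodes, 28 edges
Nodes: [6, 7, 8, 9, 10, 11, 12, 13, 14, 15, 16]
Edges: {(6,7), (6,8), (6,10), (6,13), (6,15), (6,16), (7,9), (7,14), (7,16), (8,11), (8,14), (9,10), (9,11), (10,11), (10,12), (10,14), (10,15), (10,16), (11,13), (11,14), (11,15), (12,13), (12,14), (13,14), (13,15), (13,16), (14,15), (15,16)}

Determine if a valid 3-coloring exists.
No, G is not 3-colorable

The clique on vertices [6, 10, 15, 16] has size 4 > 3, so it alone needs 4 colors.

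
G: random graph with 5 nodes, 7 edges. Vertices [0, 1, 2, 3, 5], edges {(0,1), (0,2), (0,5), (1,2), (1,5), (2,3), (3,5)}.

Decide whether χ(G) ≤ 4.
A valid 4-coloring: color 1: [1, 3]; color 2: [0]; color 3: [2, 5].
(χ(G) = 3 ≤ 4.)

Yes, G is 4-colorable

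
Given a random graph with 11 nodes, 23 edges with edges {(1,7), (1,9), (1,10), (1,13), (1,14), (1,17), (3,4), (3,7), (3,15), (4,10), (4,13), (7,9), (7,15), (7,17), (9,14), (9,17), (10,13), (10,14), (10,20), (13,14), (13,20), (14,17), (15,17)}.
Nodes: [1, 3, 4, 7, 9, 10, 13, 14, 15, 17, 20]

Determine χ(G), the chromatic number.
Clique number ω(G) = 4 (lower bound: χ ≥ ω).
The clique on [1, 9, 14, 17] has size 4, forcing χ ≥ 4, and the coloring below uses 4 colors, so χ(G) = 4.
A valid 4-coloring: color 1: [1, 4, 15, 20]; color 2: [3, 10, 17]; color 3: [7, 14]; color 4: [9, 13].

χ(G) = 4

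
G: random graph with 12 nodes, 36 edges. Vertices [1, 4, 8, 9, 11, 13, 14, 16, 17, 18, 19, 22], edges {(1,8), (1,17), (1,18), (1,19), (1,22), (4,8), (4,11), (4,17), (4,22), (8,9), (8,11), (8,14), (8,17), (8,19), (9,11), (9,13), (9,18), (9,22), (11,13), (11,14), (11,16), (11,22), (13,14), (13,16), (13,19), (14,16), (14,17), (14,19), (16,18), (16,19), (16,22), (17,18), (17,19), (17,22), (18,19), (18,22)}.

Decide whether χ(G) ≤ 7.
Yes, G is 7-colorable

A valid 7-coloring: color 1: [19, 22]; color 2: [11, 17]; color 3: [8, 13, 18]; color 4: [1, 4, 9, 14]; color 5: [16].
(χ(G) = 5 ≤ 7.)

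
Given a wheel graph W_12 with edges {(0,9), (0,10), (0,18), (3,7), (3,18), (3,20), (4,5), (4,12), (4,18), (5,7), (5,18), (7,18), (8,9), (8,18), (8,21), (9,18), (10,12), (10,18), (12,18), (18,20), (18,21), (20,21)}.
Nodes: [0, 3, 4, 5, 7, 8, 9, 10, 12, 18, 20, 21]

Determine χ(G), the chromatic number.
χ(G) = 4

Clique number ω(G) = 3 (lower bound: χ ≥ ω).
Odd cycle [9, 8, 21, 20, 3, 7, 5, 4, 12, 10, 0] needs 3 colors (χ ≥ 3).
Vertex 18 is adjacent to every vertex of [0, 3, 4, 5, 7, 8, 9, 10, 12, 20, 21], which already need 3 colors among themselves, so 18 needs a new color (χ ≥ 4).
The coloring below uses 4 colors, so χ(G) = 4.
A valid 4-coloring: color 1: [18]; color 2: [3, 5, 9, 10, 21]; color 3: [0, 4, 7, 8, 20]; color 4: [12].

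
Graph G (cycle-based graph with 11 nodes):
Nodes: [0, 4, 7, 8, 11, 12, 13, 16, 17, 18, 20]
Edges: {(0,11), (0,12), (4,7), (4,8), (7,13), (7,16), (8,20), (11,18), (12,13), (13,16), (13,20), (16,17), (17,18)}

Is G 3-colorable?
Yes, G is 3-colorable

A valid 3-coloring: color 1: [0, 8, 13, 17]; color 2: [7, 11, 12, 20]; color 3: [4, 16, 18].
(χ(G) = 3 ≤ 3.)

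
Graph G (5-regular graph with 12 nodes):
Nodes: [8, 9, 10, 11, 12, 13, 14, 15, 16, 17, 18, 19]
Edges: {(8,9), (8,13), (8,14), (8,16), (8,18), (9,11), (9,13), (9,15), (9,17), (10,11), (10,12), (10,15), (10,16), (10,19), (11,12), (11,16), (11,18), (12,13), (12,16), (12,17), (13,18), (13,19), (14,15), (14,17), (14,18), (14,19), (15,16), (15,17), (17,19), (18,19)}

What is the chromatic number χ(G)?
Clique number ω(G) = 4 (lower bound: χ ≥ ω).
The clique on [10, 11, 12, 16] has size 4, forcing χ ≥ 4, and the coloring below uses 4 colors, so χ(G) = 4.
A valid 4-coloring: color 1: [10, 13, 14]; color 2: [16, 17, 18]; color 3: [9, 12, 19]; color 4: [8, 11, 15].

χ(G) = 4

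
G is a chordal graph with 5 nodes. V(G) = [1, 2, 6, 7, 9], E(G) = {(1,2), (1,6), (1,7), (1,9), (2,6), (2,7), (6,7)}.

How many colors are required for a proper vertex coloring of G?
Clique number ω(G) = 4 (lower bound: χ ≥ ω).
The clique on [1, 2, 6, 7] has size 4, forcing χ ≥ 4, and the coloring below uses 4 colors, so χ(G) = 4.
A valid 4-coloring: color 1: [1]; color 2: [6, 9]; color 3: [7]; color 4: [2].

χ(G) = 4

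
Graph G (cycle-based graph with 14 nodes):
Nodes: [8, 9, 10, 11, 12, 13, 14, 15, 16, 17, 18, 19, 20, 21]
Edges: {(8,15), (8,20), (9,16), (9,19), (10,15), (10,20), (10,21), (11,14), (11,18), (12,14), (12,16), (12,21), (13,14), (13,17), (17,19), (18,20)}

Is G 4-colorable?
Yes, G is 4-colorable

A valid 4-coloring: color 1: [11, 12, 13, 15, 19, 20]; color 2: [8, 9, 10, 14, 17, 18]; color 3: [16, 21].
(χ(G) = 3 ≤ 4.)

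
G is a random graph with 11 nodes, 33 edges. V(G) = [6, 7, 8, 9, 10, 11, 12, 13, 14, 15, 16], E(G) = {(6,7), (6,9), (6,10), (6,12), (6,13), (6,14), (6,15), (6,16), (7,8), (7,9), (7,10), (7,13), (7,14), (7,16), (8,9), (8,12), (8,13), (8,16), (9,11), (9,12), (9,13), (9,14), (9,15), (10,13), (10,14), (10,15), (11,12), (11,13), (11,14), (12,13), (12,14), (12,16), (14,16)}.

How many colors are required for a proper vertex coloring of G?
χ(G) = 4

Clique number ω(G) = 4 (lower bound: χ ≥ ω).
The clique on [8, 9, 12, 13] has size 4, forcing χ ≥ 4, and the coloring below uses 4 colors, so χ(G) = 4.
A valid 4-coloring: color 1: [9, 10, 16]; color 2: [6, 8, 11]; color 3: [13, 14, 15]; color 4: [7, 12].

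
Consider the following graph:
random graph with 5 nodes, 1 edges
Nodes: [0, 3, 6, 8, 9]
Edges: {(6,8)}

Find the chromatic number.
Clique number ω(G) = 2 (lower bound: χ ≥ ω).
The graph is bipartite (no odd cycle), so 2 colors suffice: χ(G) = 2.
A valid 2-coloring: color 1: [0, 3, 6, 9]; color 2: [8].

χ(G) = 2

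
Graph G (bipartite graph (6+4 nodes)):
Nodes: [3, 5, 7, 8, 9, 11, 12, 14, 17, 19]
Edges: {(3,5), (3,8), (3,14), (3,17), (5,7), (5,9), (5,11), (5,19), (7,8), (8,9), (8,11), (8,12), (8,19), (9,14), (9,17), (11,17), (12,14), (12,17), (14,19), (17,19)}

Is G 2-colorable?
Yes, G is 2-colorable

A valid 2-coloring: color 1: [5, 8, 14, 17]; color 2: [3, 7, 9, 11, 12, 19].
(χ(G) = 2 ≤ 2.)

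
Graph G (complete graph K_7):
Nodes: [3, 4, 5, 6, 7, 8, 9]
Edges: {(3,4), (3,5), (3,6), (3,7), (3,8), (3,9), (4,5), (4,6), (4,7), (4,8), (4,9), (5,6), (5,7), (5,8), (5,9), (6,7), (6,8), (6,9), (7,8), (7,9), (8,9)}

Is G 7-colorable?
Yes, G is 7-colorable

A valid 7-coloring: color 1: [4]; color 2: [6]; color 3: [5]; color 4: [3]; color 5: [9]; color 6: [8]; color 7: [7].
(χ(G) = 7 ≤ 7.)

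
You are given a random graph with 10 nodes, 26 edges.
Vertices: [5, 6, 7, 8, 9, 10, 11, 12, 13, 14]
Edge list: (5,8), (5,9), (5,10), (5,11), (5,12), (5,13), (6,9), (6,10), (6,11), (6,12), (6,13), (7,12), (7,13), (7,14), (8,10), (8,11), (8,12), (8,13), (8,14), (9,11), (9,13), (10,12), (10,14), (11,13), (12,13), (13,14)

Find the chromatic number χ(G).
Clique number ω(G) = 4 (lower bound: χ ≥ ω).
The clique on [5, 8, 10, 12] has size 4, forcing χ ≥ 4, and the coloring below uses 4 colors, so χ(G) = 4.
A valid 4-coloring: color 1: [10, 13]; color 2: [11, 12, 14]; color 3: [7, 8, 9]; color 4: [5, 6].

χ(G) = 4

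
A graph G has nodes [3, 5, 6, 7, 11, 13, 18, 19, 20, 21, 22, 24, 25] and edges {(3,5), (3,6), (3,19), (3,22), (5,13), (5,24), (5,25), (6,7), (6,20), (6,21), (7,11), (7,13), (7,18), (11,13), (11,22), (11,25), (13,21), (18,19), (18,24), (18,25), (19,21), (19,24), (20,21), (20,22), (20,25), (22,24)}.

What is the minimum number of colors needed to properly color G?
χ(G) = 3

Clique number ω(G) = 3 (lower bound: χ ≥ ω).
The clique on [7, 11, 13] has size 3, forcing χ ≥ 3, and the coloring below uses 3 colors, so χ(G) = 3.
A valid 3-coloring: color 1: [6, 13, 19, 22, 25]; color 2: [5, 11, 18, 21]; color 3: [3, 7, 20, 24].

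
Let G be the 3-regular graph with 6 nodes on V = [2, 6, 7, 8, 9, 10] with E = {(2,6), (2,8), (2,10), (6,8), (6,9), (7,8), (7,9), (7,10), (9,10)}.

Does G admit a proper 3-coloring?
Yes, G is 3-colorable

A valid 3-coloring: color 1: [6, 7]; color 2: [8, 10]; color 3: [2, 9].
(χ(G) = 3 ≤ 3.)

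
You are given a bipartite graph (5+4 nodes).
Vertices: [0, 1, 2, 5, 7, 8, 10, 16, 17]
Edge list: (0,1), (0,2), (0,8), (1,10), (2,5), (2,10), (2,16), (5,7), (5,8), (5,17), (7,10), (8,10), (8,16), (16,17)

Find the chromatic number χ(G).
Clique number ω(G) = 2 (lower bound: χ ≥ ω).
The graph is bipartite (no odd cycle), so 2 colors suffice: χ(G) = 2.
A valid 2-coloring: color 1: [1, 2, 7, 8, 17]; color 2: [0, 5, 10, 16].

χ(G) = 2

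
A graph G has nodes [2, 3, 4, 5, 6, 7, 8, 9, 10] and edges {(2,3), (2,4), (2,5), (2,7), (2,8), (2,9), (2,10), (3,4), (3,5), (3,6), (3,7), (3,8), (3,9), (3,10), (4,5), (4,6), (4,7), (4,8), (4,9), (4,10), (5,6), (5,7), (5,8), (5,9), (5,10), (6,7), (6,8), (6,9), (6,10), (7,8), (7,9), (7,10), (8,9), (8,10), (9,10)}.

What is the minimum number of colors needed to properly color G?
Clique number ω(G) = 8 (lower bound: χ ≥ ω).
The clique on [2, 3, 4, 5, 7, 8, 9, 10] has size 8, forcing χ ≥ 8, and the coloring below uses 8 colors, so χ(G) = 8.
A valid 8-coloring: color 1: [10]; color 2: [9]; color 3: [3]; color 4: [5]; color 5: [4]; color 6: [8]; color 7: [7]; color 8: [2, 6].

χ(G) = 8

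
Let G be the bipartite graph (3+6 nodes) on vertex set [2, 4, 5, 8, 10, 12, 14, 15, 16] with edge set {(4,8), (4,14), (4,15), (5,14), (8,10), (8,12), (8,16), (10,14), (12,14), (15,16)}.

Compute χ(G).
χ(G) = 2

Clique number ω(G) = 2 (lower bound: χ ≥ ω).
The graph is bipartite (no odd cycle), so 2 colors suffice: χ(G) = 2.
A valid 2-coloring: color 1: [2, 8, 14, 15]; color 2: [4, 5, 10, 12, 16].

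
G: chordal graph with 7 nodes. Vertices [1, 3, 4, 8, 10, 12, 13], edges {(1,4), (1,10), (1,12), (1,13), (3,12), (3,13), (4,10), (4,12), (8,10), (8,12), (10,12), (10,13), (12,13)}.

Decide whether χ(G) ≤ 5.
A valid 5-coloring: color 1: [12]; color 2: [3, 10]; color 3: [1, 8]; color 4: [4, 13].
(χ(G) = 4 ≤ 5.)

Yes, G is 5-colorable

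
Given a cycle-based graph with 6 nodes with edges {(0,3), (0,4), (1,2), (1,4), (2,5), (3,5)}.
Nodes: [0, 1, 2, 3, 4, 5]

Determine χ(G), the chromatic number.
Clique number ω(G) = 2 (lower bound: χ ≥ ω).
The graph is bipartite (no odd cycle), so 2 colors suffice: χ(G) = 2.
A valid 2-coloring: color 1: [2, 3, 4]; color 2: [0, 1, 5].

χ(G) = 2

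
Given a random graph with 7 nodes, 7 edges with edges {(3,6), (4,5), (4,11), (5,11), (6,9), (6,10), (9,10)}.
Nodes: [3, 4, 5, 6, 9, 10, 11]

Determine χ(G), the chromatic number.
Clique number ω(G) = 3 (lower bound: χ ≥ ω).
The clique on [4, 5, 11] has size 3, forcing χ ≥ 3, and the coloring below uses 3 colors, so χ(G) = 3.
A valid 3-coloring: color 1: [6, 11]; color 2: [3, 4, 10]; color 3: [5, 9].

χ(G) = 3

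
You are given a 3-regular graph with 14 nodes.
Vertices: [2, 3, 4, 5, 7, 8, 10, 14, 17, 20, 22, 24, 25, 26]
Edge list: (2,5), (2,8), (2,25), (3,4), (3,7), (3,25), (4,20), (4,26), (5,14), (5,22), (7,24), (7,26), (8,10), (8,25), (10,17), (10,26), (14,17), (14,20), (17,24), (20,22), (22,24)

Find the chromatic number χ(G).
Clique number ω(G) = 3 (lower bound: χ ≥ ω).
The clique on [2, 8, 25] has size 3, forcing χ ≥ 3, and the coloring below uses 3 colors, so χ(G) = 3.
A valid 3-coloring: color 1: [2, 3, 20, 24, 26]; color 2: [4, 7, 10, 14, 22, 25]; color 3: [5, 8, 17].

χ(G) = 3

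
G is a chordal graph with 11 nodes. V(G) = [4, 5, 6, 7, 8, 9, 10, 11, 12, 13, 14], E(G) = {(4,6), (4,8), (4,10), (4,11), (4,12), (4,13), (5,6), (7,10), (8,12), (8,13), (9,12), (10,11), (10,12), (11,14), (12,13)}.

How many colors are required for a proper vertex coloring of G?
χ(G) = 4

Clique number ω(G) = 4 (lower bound: χ ≥ ω).
The clique on [4, 8, 12, 13] has size 4, forcing χ ≥ 4, and the coloring below uses 4 colors, so χ(G) = 4.
A valid 4-coloring: color 1: [4, 5, 7, 9, 14]; color 2: [6, 11, 12]; color 3: [8, 10]; color 4: [13].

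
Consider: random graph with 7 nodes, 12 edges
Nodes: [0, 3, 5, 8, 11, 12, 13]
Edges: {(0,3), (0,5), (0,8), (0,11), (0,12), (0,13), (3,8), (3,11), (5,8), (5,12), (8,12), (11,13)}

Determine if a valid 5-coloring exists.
Yes, G is 5-colorable

A valid 5-coloring: color 1: [0]; color 2: [8, 11]; color 3: [3, 5, 13]; color 4: [12].
(χ(G) = 4 ≤ 5.)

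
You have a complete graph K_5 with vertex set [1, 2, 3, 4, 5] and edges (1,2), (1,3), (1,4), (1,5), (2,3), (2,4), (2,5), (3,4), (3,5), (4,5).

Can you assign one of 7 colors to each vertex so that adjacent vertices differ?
A valid 7-coloring: color 1: [1]; color 2: [4]; color 3: [5]; color 4: [2]; color 5: [3].
(χ(G) = 5 ≤ 7.)

Yes, G is 7-colorable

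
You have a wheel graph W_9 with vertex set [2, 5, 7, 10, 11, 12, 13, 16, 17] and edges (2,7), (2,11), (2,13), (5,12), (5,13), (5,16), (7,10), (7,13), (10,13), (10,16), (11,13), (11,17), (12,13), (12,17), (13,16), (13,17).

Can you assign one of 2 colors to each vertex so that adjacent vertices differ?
The clique on vertices [2, 11, 13] has size 3 > 2, so it alone needs 3 colors.

No, G is not 2-colorable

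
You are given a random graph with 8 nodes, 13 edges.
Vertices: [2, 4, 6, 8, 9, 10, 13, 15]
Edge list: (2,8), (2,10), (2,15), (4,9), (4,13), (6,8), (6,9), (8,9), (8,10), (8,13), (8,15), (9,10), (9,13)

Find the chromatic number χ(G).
Clique number ω(G) = 3 (lower bound: χ ≥ ω).
The clique on [8, 9, 10] has size 3, forcing χ ≥ 3, and the coloring below uses 3 colors, so χ(G) = 3.
A valid 3-coloring: color 1: [4, 8]; color 2: [2, 9]; color 3: [6, 10, 13, 15].

χ(G) = 3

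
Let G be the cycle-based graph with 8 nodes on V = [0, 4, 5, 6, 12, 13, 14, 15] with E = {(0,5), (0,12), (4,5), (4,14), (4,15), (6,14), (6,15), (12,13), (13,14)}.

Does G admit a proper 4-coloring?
Yes, G is 4-colorable

A valid 4-coloring: color 1: [0, 4, 6, 13]; color 2: [5, 12, 14, 15].
(χ(G) = 2 ≤ 4.)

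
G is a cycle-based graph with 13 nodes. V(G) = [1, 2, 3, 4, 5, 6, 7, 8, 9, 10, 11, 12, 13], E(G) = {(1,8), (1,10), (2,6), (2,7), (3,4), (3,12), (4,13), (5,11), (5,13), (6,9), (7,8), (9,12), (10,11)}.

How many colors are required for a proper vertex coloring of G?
Clique number ω(G) = 2 (lower bound: χ ≥ ω).
Odd cycle [12, 3, 4, 13, 5, 11, 10, 1, 8, 7, 2, 6, 9] needs 3 colors (χ ≥ 3).
The coloring below uses 3 colors, so χ(G) = 3.
A valid 3-coloring: color 1: [4, 5, 6, 8, 10, 12]; color 2: [1, 3, 7, 9, 11, 13]; color 3: [2].

χ(G) = 3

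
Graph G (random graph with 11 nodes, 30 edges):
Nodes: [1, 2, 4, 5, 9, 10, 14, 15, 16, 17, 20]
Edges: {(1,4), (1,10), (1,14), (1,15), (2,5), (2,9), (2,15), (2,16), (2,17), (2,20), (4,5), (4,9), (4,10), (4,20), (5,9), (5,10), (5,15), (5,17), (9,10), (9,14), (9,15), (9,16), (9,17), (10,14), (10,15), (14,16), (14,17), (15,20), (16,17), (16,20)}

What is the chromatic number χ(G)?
χ(G) = 5

Clique number ω(G) = 4 (lower bound: χ ≥ ω).
Suppose a proper 4-coloring c exists. The clique [2, 5, 9, 15] takes 4 distinct colors; by symmetry let c(2) = 1, c(5) = 2, c(9) = 3, c(15) = 4.
- Vertex 10: neighbors [5, 9, 15] already have colors [2, 3, 4] ⇒ c(10) = 1.
- Vertex 4: neighbors [10, 5, 9] already have colors [1, 2, 3] ⇒ c(4) = 4.
- Vertex 17: neighbors [2, 5, 9] already have colors [1, 2, 3] ⇒ c(17) = 4.
- Vertex 14: neighbors [10, 9, 17] already have colors [1, 3, 4] ⇒ c(14) = 2.
- Vertex 16: neighbors [2, 14, 9, 17] already have colors [1, 2, 3, 4] — all 4 colors blocked. Contradiction.
The forced assignments end in a contradiction, so G has no proper 4-coloring (χ ≥ 5).
The coloring below uses 5 colors, so χ(G) = 5.
A valid 5-coloring: color 1: [1, 9, 20]; color 2: [4, 15, 17]; color 3: [5, 16]; color 4: [2, 10]; color 5: [14].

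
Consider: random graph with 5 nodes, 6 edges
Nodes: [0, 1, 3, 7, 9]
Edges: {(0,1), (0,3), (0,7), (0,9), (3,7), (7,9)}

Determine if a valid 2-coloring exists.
The clique on vertices [0, 7, 9] has size 3 > 2, so it alone needs 3 colors.

No, G is not 2-colorable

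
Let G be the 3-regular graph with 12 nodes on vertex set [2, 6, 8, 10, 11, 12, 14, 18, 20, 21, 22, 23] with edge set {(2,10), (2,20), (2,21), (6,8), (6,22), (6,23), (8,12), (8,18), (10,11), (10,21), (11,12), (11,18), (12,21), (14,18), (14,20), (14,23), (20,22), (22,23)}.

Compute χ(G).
χ(G) = 3

Clique number ω(G) = 3 (lower bound: χ ≥ ω).
The clique on [2, 10, 21] has size 3, forcing χ ≥ 3, and the coloring below uses 3 colors, so χ(G) = 3.
A valid 3-coloring: color 1: [2, 12, 18, 22]; color 2: [8, 10, 20, 23]; color 3: [6, 11, 14, 21].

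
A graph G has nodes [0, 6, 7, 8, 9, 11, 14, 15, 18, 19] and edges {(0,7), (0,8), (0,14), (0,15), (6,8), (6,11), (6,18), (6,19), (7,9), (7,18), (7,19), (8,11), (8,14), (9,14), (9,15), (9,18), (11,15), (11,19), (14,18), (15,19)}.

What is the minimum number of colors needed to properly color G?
χ(G) = 3

Clique number ω(G) = 3 (lower bound: χ ≥ ω).
The clique on [0, 8, 14] has size 3, forcing χ ≥ 3, and the coloring below uses 3 colors, so χ(G) = 3.
A valid 3-coloring: color 1: [6, 7, 14, 15]; color 2: [8, 18, 19]; color 3: [0, 9, 11].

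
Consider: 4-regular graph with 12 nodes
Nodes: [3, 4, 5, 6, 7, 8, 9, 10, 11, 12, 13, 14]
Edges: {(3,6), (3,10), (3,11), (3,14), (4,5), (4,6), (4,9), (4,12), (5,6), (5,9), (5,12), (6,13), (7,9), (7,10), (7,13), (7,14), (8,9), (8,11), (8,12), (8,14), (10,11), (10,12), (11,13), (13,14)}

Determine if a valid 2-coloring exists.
No, G is not 2-colorable

The clique on vertices [3, 10, 11] has size 3 > 2, so it alone needs 3 colors.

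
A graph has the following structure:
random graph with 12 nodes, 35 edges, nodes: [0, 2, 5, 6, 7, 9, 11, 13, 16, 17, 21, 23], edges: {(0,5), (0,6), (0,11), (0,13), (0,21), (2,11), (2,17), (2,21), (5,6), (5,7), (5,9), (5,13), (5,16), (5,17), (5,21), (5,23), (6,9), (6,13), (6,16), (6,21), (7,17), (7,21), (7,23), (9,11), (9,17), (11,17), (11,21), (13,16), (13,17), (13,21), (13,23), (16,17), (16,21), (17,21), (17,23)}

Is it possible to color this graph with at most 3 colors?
No, G is not 3-colorable

The clique on vertices [0, 5, 6, 13, 21] has size 5 > 3, so it alone needs 5 colors.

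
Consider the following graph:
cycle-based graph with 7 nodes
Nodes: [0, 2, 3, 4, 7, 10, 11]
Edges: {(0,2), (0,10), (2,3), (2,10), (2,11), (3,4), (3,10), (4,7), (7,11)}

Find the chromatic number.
Clique number ω(G) = 3 (lower bound: χ ≥ ω).
The clique on [0, 2, 10] has size 3, forcing χ ≥ 3, and the coloring below uses 3 colors, so χ(G) = 3.
A valid 3-coloring: color 1: [2, 4]; color 2: [7, 10]; color 3: [0, 3, 11].

χ(G) = 3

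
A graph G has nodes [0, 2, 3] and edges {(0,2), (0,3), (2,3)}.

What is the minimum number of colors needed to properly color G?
Clique number ω(G) = 3 (lower bound: χ ≥ ω).
The clique on [0, 2, 3] has size 3, forcing χ ≥ 3, and the coloring below uses 3 colors, so χ(G) = 3.
A valid 3-coloring: color 1: [2]; color 2: [0]; color 3: [3].

χ(G) = 3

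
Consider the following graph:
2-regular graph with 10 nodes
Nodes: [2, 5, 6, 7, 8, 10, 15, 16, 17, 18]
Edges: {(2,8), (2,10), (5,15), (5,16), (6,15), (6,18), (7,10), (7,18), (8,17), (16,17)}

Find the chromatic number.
χ(G) = 2

Clique number ω(G) = 2 (lower bound: χ ≥ ω).
The graph is bipartite (no odd cycle), so 2 colors suffice: χ(G) = 2.
A valid 2-coloring: color 1: [2, 5, 6, 7, 17]; color 2: [8, 10, 15, 16, 18].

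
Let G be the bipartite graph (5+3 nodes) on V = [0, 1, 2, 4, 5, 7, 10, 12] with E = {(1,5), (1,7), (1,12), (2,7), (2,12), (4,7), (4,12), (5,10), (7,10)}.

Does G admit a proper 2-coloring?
A valid 2-coloring: color 1: [0, 5, 7, 12]; color 2: [1, 2, 4, 10].
(χ(G) = 2 ≤ 2.)

Yes, G is 2-colorable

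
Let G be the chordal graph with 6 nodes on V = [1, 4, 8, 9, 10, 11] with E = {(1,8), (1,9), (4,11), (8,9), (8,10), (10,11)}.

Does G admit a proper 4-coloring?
A valid 4-coloring: color 1: [8, 11]; color 2: [4, 9, 10]; color 3: [1].
(χ(G) = 3 ≤ 4.)

Yes, G is 4-colorable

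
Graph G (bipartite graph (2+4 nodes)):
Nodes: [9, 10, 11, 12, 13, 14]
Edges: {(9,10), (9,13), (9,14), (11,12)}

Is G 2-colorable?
A valid 2-coloring: color 1: [9, 11]; color 2: [10, 12, 13, 14].
(χ(G) = 2 ≤ 2.)

Yes, G is 2-colorable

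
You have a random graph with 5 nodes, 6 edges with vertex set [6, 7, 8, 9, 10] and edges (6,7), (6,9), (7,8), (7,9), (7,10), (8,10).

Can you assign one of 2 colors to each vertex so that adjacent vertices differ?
No, G is not 2-colorable

The clique on vertices [7, 8, 10] has size 3 > 2, so it alone needs 3 colors.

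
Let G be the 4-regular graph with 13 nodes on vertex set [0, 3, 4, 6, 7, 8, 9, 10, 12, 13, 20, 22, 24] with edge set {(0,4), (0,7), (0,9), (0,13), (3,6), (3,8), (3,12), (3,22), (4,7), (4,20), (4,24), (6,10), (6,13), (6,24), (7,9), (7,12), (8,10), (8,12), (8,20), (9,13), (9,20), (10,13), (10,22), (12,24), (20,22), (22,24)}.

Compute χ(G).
χ(G) = 3

Clique number ω(G) = 3 (lower bound: χ ≥ ω).
The clique on [0, 9, 13] has size 3, forcing χ ≥ 3, and the coloring below uses 3 colors, so χ(G) = 3.
A valid 3-coloring: color 1: [4, 6, 8, 9, 22]; color 2: [3, 7, 13, 20, 24]; color 3: [0, 10, 12].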